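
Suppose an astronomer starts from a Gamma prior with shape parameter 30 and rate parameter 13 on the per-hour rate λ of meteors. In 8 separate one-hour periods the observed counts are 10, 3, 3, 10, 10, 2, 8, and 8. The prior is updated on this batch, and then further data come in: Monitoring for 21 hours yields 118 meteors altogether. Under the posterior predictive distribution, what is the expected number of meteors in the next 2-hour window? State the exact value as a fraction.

Total count: 10 + 3 + 3 + 10 + 10 + 2 + 8 + 8 = 54.
Total exposure: 8 hours.
After the first batch: Gamma(30 + 54, 13 + 8) = Gamma(84, 21).
Total count 118 over total exposure 21 hours.
After the second batch: Gamma(84 + 118, 21 + 21) = Gamma(202, 42).
Predictive mean over a 2-hour window = T·E[λ|data] = 2·202/42 = 202/21.

202/21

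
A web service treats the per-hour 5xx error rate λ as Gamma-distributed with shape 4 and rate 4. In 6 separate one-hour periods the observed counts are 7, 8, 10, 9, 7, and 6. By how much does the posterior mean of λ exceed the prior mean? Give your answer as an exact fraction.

Total count: 7 + 8 + 10 + 9 + 7 + 6 = 47.
Total exposure: 6 hours.
Conjugate update: add total count to the shape and total exposure to the rate, giving Gamma(51, 10).
Posterior mean = 51/10 = 51/10; prior mean = 4/4 = 1. Difference = 51/10 − 1 = 41/10.

41/10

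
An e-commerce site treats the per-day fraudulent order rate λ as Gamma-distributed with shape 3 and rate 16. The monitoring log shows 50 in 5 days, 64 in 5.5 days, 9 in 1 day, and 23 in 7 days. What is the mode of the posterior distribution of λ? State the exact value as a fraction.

Total count: 50 + 64 + 9 + 23 = 146.
Total exposure: 5 + 5.5 + 1 + 7 = 18.5 days.
Posterior: α' = 3 + 146 = 149, β' = 16 + 18.5 = 69/2.
Posterior mode = (α'−1)/β' = 148/(69/2) = 296/69.

296/69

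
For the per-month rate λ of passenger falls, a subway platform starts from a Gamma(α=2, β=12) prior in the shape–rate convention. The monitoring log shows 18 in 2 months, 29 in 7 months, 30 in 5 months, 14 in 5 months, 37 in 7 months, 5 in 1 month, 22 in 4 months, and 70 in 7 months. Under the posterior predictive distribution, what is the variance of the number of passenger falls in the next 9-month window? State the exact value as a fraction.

Total count: 18 + 29 + 30 + 14 + 37 + 5 + 22 + 70 = 225.
Total exposure: 2 + 7 + 5 + 5 + 7 + 1 + 4 + 7 = 38 months.
The Gamma prior is conjugate for the Poisson rate, so λ | data ~ Gamma(2+225, 12+38) = Gamma(227, 50).
The posterior predictive for a window of length T is Negative Binomial with variance T·α'·(β'+T)/β'² = 9·227·59/2500 = 120537/2500.

120537/2500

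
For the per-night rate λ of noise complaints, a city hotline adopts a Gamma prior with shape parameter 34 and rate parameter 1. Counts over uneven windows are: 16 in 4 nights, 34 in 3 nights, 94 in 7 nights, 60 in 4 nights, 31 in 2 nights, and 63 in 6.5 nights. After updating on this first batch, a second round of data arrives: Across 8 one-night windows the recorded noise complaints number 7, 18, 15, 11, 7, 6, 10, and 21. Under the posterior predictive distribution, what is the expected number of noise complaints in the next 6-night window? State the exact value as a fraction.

Total count: 16 + 34 + 94 + 60 + 31 + 63 = 298.
Total exposure: 4 + 3 + 7 + 4 + 2 + 6.5 = 26.5 nights.
After the first batch: Gamma(34 + 298, 1 + 26.5) = Gamma(332, 55/2).
Total count: 7 + 18 + 15 + 11 + 7 + 6 + 10 + 21 = 95.
Total exposure: 8 nights.
After the second batch: Gamma(332 + 95, 55/2 + 8) = Gamma(427, 71/2).
Predictive mean over a 6-night window = T·E[λ|data] = 6·427/(71/2) = 5124/71.

5124/71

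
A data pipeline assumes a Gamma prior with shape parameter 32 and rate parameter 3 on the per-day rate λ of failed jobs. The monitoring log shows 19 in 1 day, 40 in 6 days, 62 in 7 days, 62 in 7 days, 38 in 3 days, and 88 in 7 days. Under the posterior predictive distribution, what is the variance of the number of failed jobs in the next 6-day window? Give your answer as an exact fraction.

Total count: 19 + 40 + 62 + 62 + 38 + 88 = 309.
Total exposure: 1 + 6 + 7 + 7 + 3 + 7 = 31 days.
The Gamma prior is conjugate for the Poisson rate, so λ | data ~ Gamma(32+309, 3+31) = Gamma(341, 34).
The posterior predictive for a window of length T is Negative Binomial with variance T·α'·(β'+T)/β'² = 6·341·40/1156 = 20460/289.

20460/289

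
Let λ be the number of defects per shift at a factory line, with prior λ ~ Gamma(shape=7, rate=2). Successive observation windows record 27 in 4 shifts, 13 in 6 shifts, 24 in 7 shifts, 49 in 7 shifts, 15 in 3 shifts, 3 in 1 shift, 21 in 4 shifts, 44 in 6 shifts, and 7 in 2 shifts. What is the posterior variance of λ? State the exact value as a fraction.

Total count: 27 + 13 + 24 + 49 + 15 + 3 + 21 + 44 + 7 = 203.
Total exposure: 4 + 6 + 7 + 7 + 3 + 1 + 4 + 6 + 2 = 40 shifts.
Posterior: α' = 7 + 203 = 210, β' = 2 + 40 = 42.
Posterior variance = α'/β'² = 210/1764 = 5/42.

5/42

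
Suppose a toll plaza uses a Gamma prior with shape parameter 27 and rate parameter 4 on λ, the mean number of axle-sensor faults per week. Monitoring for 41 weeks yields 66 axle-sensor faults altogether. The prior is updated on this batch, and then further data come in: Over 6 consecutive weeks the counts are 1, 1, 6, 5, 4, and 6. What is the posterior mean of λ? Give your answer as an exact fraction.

116/51

Total count 66 over total exposure 41 weeks.
After the first batch: Gamma(27 + 66, 4 + 41) = Gamma(93, 45).
Total count: 1 + 1 + 6 + 5 + 4 + 6 = 23.
Total exposure: 6 weeks.
After the second batch: Gamma(93 + 23, 45 + 6) = Gamma(116, 51).
Posterior mean = α'/β' = 116/51.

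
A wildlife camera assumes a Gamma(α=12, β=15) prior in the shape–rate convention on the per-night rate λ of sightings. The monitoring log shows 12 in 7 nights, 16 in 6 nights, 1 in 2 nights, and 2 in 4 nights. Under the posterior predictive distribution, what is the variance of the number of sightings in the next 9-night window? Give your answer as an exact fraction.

Total count: 12 + 16 + 1 + 2 = 31.
Total exposure: 7 + 6 + 2 + 4 = 19 nights.
The Gamma prior is conjugate for the Poisson rate, so λ | data ~ Gamma(12+31, 15+19) = Gamma(43, 34).
The posterior predictive for a window of length T is Negative Binomial with variance T·α'·(β'+T)/β'² = 9·43·43/1156 = 16641/1156.

16641/1156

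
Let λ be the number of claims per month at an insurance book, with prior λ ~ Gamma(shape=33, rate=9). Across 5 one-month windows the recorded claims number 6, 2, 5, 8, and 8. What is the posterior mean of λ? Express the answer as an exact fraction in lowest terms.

31/7

Total count: 6 + 2 + 5 + 8 + 8 = 29.
Total exposure: 5 months.
By Gamma–Poisson conjugacy, the posterior is Gamma(α + Σx, β + Σt) = Gamma(33 + 29, 9 + 5) = Gamma(62, 14).
Posterior mean = α'/β' = 62/14 = 31/7.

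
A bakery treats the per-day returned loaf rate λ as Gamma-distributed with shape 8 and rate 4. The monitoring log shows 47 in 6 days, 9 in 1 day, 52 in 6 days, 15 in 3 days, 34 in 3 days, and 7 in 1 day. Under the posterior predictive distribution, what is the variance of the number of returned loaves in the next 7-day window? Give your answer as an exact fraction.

Total count: 47 + 9 + 52 + 15 + 34 + 7 = 164.
Total exposure: 6 + 1 + 6 + 3 + 3 + 1 = 20 days.
Gamma(α, β) with Poisson data over total exposure Σt gives posterior Gamma(α+Σx, β+Σt) = Gamma(172, 24).
The posterior predictive for a window of length T is Negative Binomial with variance T·α'·(β'+T)/β'² = 7·172·31/576 = 9331/144.

9331/144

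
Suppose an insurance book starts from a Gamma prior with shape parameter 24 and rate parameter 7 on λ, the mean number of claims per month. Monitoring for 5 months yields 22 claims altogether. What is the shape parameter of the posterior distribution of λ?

Total count 22 over total exposure 5 months.
By Gamma–Poisson conjugacy, the posterior is Gamma(α + Σx, β + Σt) = Gamma(24 + 22, 7 + 5) = Gamma(46, 12).

46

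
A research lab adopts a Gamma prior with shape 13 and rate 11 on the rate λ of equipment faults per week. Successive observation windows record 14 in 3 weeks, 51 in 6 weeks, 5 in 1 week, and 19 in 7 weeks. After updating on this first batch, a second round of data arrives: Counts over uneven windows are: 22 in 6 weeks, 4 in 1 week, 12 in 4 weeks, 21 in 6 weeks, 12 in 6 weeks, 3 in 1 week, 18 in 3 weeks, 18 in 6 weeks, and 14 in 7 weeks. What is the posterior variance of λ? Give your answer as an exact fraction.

Total count: 14 + 51 + 5 + 19 = 89.
Total exposure: 3 + 6 + 1 + 7 = 17 weeks.
After the first batch: Gamma(13 + 89, 11 + 17) = Gamma(102, 28).
Total count: 22 + 4 + 12 + 21 + 12 + 3 + 18 + 18 + 14 = 124.
Total exposure: 6 + 1 + 4 + 6 + 6 + 1 + 3 + 6 + 7 = 40 weeks.
After the second batch: Gamma(102 + 124, 28 + 40) = Gamma(226, 68).
Posterior variance = α'/β'² = 226/4624 = 113/2312.

113/2312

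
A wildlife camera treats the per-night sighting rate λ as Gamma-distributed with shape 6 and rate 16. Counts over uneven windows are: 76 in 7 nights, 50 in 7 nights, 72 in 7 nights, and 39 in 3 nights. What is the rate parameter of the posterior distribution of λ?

Total count: 76 + 50 + 72 + 39 = 237.
Total exposure: 7 + 7 + 7 + 3 = 24 nights.
Gamma(α, β) with Poisson data over total exposure Σt gives posterior Gamma(α+Σx, β+Σt) = Gamma(243, 40).

40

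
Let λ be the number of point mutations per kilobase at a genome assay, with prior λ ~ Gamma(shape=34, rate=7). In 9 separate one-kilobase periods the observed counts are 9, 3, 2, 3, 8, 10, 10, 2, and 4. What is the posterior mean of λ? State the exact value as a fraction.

Total count: 9 + 3 + 2 + 3 + 8 + 10 + 10 + 2 + 4 = 51.
Total exposure: 9 kilobases.
Posterior: α' = 34 + 51 = 85, β' = 7 + 9 = 16.
Posterior mean = α'/β' = 85/16.

85/16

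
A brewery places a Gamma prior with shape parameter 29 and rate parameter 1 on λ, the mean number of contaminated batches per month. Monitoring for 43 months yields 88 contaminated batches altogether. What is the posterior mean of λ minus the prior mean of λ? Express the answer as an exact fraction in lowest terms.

Total count 88 over total exposure 43 months.
The Gamma prior is conjugate for the Poisson rate, so λ | data ~ Gamma(29+88, 1+43) = Gamma(117, 44).
Posterior mean = 117/44 = 117/44; prior mean = 29/1 = 29. Difference = 117/44 − 29 = -1159/44.

-1159/44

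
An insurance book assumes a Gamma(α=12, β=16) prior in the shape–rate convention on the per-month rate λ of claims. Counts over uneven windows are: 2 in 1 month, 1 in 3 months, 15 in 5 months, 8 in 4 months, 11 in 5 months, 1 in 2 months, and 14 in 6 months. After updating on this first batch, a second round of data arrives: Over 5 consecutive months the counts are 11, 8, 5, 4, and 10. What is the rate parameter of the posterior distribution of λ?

47

Total count: 2 + 1 + 15 + 8 + 11 + 1 + 14 = 52.
Total exposure: 1 + 3 + 5 + 4 + 5 + 2 + 6 = 26 months.
After the first batch: Gamma(12 + 52, 16 + 26) = Gamma(64, 42).
Total count: 11 + 8 + 5 + 4 + 10 = 38.
Total exposure: 5 months.
After the second batch: Gamma(64 + 38, 42 + 5) = Gamma(102, 47).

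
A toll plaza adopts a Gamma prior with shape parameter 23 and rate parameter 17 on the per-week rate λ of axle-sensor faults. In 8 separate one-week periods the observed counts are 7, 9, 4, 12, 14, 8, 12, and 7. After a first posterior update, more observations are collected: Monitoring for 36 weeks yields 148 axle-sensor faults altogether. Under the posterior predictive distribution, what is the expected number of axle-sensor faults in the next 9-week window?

36

Total count: 7 + 9 + 4 + 12 + 14 + 8 + 12 + 7 = 73.
Total exposure: 8 weeks.
After the first batch: Gamma(23 + 73, 17 + 8) = Gamma(96, 25).
Total count 148 over total exposure 36 weeks.
After the second batch: Gamma(96 + 148, 25 + 36) = Gamma(244, 61).
Predictive mean over a 9-week window = T·E[λ|data] = 9·244/61 = 36.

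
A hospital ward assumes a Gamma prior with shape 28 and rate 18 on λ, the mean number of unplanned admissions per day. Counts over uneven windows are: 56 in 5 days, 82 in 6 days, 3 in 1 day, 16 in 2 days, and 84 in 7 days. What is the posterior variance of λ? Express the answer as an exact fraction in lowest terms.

Total count: 56 + 82 + 3 + 16 + 84 = 241.
Total exposure: 5 + 6 + 1 + 2 + 7 = 21 days.
By Gamma–Poisson conjugacy, the posterior is Gamma(α + Σx, β + Σt) = Gamma(28 + 241, 18 + 21) = Gamma(269, 39).
Posterior variance = α'/β'² = 269/1521.

269/1521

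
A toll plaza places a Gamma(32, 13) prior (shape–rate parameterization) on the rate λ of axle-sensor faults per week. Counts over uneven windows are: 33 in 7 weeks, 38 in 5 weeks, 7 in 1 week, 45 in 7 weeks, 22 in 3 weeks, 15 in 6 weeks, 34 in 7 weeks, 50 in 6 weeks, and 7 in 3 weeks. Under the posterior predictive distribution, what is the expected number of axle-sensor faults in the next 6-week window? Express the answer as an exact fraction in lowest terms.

849/29

Total count: 33 + 38 + 7 + 45 + 22 + 15 + 34 + 50 + 7 = 251.
Total exposure: 7 + 5 + 1 + 7 + 3 + 6 + 7 + 6 + 3 = 45 weeks.
Posterior: α' = 32 + 251 = 283, β' = 13 + 45 = 58.
Predictive mean over a 6-week window = T·E[λ|data] = 6·283/58 = 849/29.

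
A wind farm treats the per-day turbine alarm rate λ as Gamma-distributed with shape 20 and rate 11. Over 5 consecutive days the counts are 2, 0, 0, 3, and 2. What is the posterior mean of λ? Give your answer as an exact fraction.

27/16

Total count: 2 + 0 + 0 + 3 + 2 = 7.
Total exposure: 5 days.
Conjugate update: add total count to the shape and total exposure to the rate, giving Gamma(27, 16).
Posterior mean = α'/β' = 27/16.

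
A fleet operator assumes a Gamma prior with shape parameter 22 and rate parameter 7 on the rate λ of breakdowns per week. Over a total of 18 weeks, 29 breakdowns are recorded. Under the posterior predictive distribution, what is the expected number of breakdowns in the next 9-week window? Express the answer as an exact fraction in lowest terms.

Total count 29 over total exposure 18 weeks.
Conjugate update: add total count to the shape and total exposure to the rate, giving Gamma(51, 25).
Predictive mean over a 9-week window = T·E[λ|data] = 9·51/25 = 459/25.

459/25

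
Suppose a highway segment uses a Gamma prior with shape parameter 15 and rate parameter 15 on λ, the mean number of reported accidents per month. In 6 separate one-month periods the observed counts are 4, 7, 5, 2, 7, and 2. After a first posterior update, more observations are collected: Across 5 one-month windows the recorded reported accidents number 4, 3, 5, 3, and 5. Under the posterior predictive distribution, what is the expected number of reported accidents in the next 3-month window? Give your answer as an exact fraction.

Total count: 4 + 7 + 5 + 2 + 7 + 2 = 27.
Total exposure: 6 months.
After the first batch: Gamma(15 + 27, 15 + 6) = Gamma(42, 21).
Total count: 4 + 3 + 5 + 3 + 5 = 20.
Total exposure: 5 months.
After the second batch: Gamma(42 + 20, 21 + 5) = Gamma(62, 26).
Predictive mean over a 3-month window = T·E[λ|data] = 3·62/26 = 93/13.

93/13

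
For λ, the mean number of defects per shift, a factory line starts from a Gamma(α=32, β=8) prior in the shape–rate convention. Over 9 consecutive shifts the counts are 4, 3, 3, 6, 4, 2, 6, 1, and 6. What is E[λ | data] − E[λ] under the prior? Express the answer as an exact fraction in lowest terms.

-1/17

Total count: 4 + 3 + 3 + 6 + 4 + 2 + 6 + 1 + 6 = 35.
Total exposure: 9 shifts.
By Gamma–Poisson conjugacy, the posterior is Gamma(α + Σx, β + Σt) = Gamma(32 + 35, 8 + 9) = Gamma(67, 17).
Posterior mean = 67/17 = 67/17; prior mean = 32/8 = 4. Difference = 67/17 − 4 = -1/17.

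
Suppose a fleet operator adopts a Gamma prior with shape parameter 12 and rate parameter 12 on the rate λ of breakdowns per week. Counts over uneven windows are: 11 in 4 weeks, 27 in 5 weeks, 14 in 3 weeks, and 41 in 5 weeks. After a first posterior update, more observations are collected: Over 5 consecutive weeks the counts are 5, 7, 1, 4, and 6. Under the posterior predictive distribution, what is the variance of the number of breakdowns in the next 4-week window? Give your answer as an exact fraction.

Total count: 11 + 27 + 14 + 41 = 93.
Total exposure: 4 + 5 + 3 + 5 = 17 weeks.
After the first batch: Gamma(12 + 93, 12 + 17) = Gamma(105, 29).
Total count: 5 + 7 + 1 + 4 + 6 = 23.
Total exposure: 5 weeks.
After the second batch: Gamma(105 + 23, 29 + 5) = Gamma(128, 34).
The posterior predictive for a window of length T is Negative Binomial with variance T·α'·(β'+T)/β'² = 4·128·38/1156 = 4864/289.

4864/289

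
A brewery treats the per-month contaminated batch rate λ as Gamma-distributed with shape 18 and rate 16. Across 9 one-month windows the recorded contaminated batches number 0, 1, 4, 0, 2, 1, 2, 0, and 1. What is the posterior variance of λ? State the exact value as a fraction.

Total count: 0 + 1 + 4 + 0 + 2 + 1 + 2 + 0 + 1 = 11.
Total exposure: 9 months.
Gamma(α, β) with Poisson data over total exposure Σt gives posterior Gamma(α+Σx, β+Σt) = Gamma(29, 25).
Posterior variance = α'/β'² = 29/625.

29/625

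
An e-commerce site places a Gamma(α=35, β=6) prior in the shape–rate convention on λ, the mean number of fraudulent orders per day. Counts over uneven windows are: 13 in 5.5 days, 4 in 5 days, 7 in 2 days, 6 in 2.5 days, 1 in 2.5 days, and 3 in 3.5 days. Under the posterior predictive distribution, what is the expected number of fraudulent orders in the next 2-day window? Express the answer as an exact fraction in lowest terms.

Total count: 13 + 4 + 7 + 6 + 1 + 3 = 34.
Total exposure: 5.5 + 5 + 2 + 2.5 + 2.5 + 3.5 = 21 days.
Gamma(α, β) with Poisson data over total exposure Σt gives posterior Gamma(α+Σx, β+Σt) = Gamma(69, 27).
Predictive mean over a 2-day window = T·E[λ|data] = 2·69/27 = 46/9.

46/9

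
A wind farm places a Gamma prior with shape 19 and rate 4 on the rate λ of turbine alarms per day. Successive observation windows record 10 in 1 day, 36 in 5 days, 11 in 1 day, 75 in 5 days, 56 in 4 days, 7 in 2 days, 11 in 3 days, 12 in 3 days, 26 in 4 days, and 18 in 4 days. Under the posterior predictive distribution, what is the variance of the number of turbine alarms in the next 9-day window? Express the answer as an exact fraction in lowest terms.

1405/16

Total count: 10 + 36 + 11 + 75 + 56 + 7 + 11 + 12 + 26 + 18 = 262.
Total exposure: 1 + 5 + 1 + 5 + 4 + 2 + 3 + 3 + 4 + 4 = 32 days.
Posterior: α' = 19 + 262 = 281, β' = 4 + 32 = 36.
The posterior predictive for a window of length T is Negative Binomial with variance T·α'·(β'+T)/β'² = 9·281·45/1296 = 1405/16.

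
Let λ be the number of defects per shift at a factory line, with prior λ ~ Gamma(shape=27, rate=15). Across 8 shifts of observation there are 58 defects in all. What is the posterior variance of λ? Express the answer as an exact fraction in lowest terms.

Total count 58 over total exposure 8 shifts.
Gamma(α, β) with Poisson data over total exposure Σt gives posterior Gamma(α+Σx, β+Σt) = Gamma(85, 23).
Posterior variance = α'/β'² = 85/529.

85/529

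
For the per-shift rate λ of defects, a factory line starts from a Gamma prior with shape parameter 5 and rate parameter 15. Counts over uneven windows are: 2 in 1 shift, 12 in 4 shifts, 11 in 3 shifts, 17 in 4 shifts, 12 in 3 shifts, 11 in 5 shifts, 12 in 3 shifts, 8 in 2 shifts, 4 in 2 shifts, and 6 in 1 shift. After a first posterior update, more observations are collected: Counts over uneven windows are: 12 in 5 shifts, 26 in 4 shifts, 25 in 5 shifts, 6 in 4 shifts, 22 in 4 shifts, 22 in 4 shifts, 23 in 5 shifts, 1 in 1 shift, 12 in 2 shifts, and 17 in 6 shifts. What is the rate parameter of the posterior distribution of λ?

83

Total count: 2 + 12 + 11 + 17 + 12 + 11 + 12 + 8 + 4 + 6 = 95.
Total exposure: 1 + 4 + 3 + 4 + 3 + 5 + 3 + 2 + 2 + 1 = 28 shifts.
After the first batch: Gamma(5 + 95, 15 + 28) = Gamma(100, 43).
Total count: 12 + 26 + 25 + 6 + 22 + 22 + 23 + 1 + 12 + 17 = 166.
Total exposure: 5 + 4 + 5 + 4 + 4 + 4 + 5 + 1 + 2 + 6 = 40 shifts.
After the second batch: Gamma(100 + 166, 43 + 40) = Gamma(266, 83).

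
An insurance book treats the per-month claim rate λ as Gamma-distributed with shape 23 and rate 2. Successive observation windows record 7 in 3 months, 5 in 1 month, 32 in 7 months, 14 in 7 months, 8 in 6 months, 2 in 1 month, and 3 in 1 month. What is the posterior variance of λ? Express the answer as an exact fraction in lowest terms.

47/392

Total count: 7 + 5 + 32 + 14 + 8 + 2 + 3 = 71.
Total exposure: 3 + 1 + 7 + 7 + 6 + 1 + 1 = 26 months.
Conjugate update: add total count to the shape and total exposure to the rate, giving Gamma(94, 28).
Posterior variance = α'/β'² = 94/784 = 47/392.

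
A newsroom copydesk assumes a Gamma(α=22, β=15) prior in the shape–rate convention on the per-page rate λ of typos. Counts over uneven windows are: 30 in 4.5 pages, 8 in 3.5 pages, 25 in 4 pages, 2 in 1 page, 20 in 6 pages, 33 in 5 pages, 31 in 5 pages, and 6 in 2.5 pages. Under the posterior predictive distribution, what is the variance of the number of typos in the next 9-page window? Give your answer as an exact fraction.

39294/961

Total count: 30 + 8 + 25 + 2 + 20 + 33 + 31 + 6 = 155.
Total exposure: 4.5 + 3.5 + 4 + 1 + 6 + 5 + 5 + 2.5 = 31.5 pages.
Posterior: α' = 22 + 155 = 177, β' = 15 + 31.5 = 93/2.
The posterior predictive for a window of length T is Negative Binomial with variance T·α'·(β'+T)/β'² = 9·177·(111/2)/(8649/4) = 39294/961.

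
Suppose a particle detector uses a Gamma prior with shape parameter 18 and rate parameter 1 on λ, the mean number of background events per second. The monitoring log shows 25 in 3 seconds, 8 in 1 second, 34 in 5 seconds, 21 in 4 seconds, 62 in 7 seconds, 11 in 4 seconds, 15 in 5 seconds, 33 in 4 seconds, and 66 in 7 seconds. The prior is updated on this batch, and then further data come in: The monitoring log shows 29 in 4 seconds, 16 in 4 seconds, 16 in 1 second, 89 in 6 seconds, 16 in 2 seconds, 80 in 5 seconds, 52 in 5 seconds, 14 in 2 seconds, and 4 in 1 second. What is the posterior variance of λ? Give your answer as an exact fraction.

609/5041

Total count: 25 + 8 + 34 + 21 + 62 + 11 + 15 + 33 + 66 = 275.
Total exposure: 3 + 1 + 5 + 4 + 7 + 4 + 5 + 4 + 7 = 40 seconds.
After the first batch: Gamma(18 + 275, 1 + 40) = Gamma(293, 41).
Total count: 29 + 16 + 16 + 89 + 16 + 80 + 52 + 14 + 4 = 316.
Total exposure: 4 + 4 + 1 + 6 + 2 + 5 + 5 + 2 + 1 = 30 seconds.
After the second batch: Gamma(293 + 316, 41 + 30) = Gamma(609, 71).
Posterior variance = α'/β'² = 609/5041.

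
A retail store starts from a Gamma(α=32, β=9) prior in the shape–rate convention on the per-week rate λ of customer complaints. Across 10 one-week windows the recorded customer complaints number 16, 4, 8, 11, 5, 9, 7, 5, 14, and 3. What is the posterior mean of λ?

Total count: 16 + 4 + 8 + 11 + 5 + 9 + 7 + 5 + 14 + 3 = 82.
Total exposure: 10 weeks.
By Gamma–Poisson conjugacy, the posterior is Gamma(α + Σx, β + Σt) = Gamma(32 + 82, 9 + 10) = Gamma(114, 19).
Posterior mean = α'/β' = 114/19 = 6.

6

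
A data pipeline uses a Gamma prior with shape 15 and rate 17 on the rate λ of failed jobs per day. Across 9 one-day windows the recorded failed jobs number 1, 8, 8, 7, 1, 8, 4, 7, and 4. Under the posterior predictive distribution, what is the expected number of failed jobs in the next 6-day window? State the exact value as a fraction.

189/13

Total count: 1 + 8 + 8 + 7 + 1 + 8 + 4 + 7 + 4 = 48.
Total exposure: 9 days.
The Gamma prior is conjugate for the Poisson rate, so λ | data ~ Gamma(15+48, 17+9) = Gamma(63, 26).
Predictive mean over a 6-day window = T·E[λ|data] = 6·63/26 = 189/13.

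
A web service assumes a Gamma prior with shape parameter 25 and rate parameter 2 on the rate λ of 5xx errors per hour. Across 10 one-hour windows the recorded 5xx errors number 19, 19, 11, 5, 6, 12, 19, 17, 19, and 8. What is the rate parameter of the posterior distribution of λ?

Total count: 19 + 19 + 11 + 5 + 6 + 12 + 19 + 17 + 19 + 8 = 135.
Total exposure: 10 hours.
The Gamma prior is conjugate for the Poisson rate, so λ | data ~ Gamma(25+135, 2+10) = Gamma(160, 12).

12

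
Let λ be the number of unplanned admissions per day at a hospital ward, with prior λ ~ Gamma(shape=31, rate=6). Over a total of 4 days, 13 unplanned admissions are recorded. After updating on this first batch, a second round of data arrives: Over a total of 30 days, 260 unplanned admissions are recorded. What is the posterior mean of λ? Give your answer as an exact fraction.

38/5

Total count 13 over total exposure 4 days.
After the first batch: Gamma(31 + 13, 6 + 4) = Gamma(44, 10).
Total count 260 over total exposure 30 days.
After the second batch: Gamma(44 + 260, 10 + 30) = Gamma(304, 40).
Posterior mean = α'/β' = 304/40 = 38/5.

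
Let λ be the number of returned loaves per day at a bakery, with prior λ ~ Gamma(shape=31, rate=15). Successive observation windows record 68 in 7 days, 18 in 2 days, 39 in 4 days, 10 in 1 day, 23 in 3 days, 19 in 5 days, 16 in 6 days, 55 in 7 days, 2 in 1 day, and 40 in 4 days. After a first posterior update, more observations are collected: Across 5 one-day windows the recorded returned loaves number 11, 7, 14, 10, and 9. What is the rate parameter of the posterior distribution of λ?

Total count: 68 + 18 + 39 + 10 + 23 + 19 + 16 + 55 + 2 + 40 = 290.
Total exposure: 7 + 2 + 4 + 1 + 3 + 5 + 6 + 7 + 1 + 4 = 40 days.
After the first batch: Gamma(31 + 290, 15 + 40) = Gamma(321, 55).
Total count: 11 + 7 + 14 + 10 + 9 = 51.
Total exposure: 5 days.
After the second batch: Gamma(321 + 51, 55 + 5) = Gamma(372, 60).

60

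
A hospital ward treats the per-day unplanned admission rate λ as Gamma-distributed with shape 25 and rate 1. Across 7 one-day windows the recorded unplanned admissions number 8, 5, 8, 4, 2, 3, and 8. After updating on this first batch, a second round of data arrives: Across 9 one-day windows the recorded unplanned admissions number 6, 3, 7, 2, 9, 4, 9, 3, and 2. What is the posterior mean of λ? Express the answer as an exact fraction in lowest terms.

Total count: 8 + 5 + 8 + 4 + 2 + 3 + 8 = 38.
Total exposure: 7 days.
After the first batch: Gamma(25 + 38, 1 + 7) = Gamma(63, 8).
Total count: 6 + 3 + 7 + 2 + 9 + 4 + 9 + 3 + 2 = 45.
Total exposure: 9 days.
After the second batch: Gamma(63 + 45, 8 + 9) = Gamma(108, 17).
Posterior mean = α'/β' = 108/17.

108/17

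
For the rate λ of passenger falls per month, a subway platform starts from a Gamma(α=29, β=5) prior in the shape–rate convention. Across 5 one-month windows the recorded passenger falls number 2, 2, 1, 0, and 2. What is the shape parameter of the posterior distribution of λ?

36

Total count: 2 + 2 + 1 + 0 + 2 = 7.
Total exposure: 5 months.
Posterior: α' = 29 + 7 = 36, β' = 5 + 5 = 10.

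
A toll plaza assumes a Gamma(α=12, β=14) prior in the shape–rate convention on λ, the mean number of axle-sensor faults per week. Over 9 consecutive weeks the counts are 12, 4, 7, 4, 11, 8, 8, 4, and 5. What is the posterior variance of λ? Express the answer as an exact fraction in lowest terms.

Total count: 12 + 4 + 7 + 4 + 11 + 8 + 8 + 4 + 5 = 63.
Total exposure: 9 weeks.
Posterior: α' = 12 + 63 = 75, β' = 14 + 9 = 23.
Posterior variance = α'/β'² = 75/529.

75/529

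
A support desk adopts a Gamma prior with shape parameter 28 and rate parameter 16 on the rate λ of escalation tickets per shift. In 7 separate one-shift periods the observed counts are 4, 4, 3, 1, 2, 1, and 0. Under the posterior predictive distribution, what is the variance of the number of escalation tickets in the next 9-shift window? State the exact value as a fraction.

12384/529

Total count: 4 + 4 + 3 + 1 + 2 + 1 + 0 = 15.
Total exposure: 7 shifts.
Gamma(α, β) with Poisson data over total exposure Σt gives posterior Gamma(α+Σx, β+Σt) = Gamma(43, 23).
The posterior predictive for a window of length T is Negative Binomial with variance T·α'·(β'+T)/β'² = 9·43·32/529 = 12384/529.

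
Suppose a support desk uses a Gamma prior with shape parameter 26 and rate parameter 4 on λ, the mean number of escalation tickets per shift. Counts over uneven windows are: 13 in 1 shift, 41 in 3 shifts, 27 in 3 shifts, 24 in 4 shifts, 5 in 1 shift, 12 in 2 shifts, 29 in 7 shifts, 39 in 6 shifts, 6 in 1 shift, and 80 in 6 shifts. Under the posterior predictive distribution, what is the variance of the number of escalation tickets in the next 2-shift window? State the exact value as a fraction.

6040/361

Total count: 13 + 41 + 27 + 24 + 5 + 12 + 29 + 39 + 6 + 80 = 276.
Total exposure: 1 + 3 + 3 + 4 + 1 + 2 + 7 + 6 + 1 + 6 = 34 shifts.
By Gamma–Poisson conjugacy, the posterior is Gamma(α + Σx, β + Σt) = Gamma(26 + 276, 4 + 34) = Gamma(302, 38).
The posterior predictive for a window of length T is Negative Binomial with variance T·α'·(β'+T)/β'² = 2·302·40/1444 = 6040/361.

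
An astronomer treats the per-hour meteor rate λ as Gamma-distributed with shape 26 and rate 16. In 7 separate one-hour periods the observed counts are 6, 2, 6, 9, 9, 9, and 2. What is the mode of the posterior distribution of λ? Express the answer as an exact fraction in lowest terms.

Total count: 6 + 2 + 6 + 9 + 9 + 9 + 2 = 43.
Total exposure: 7 hours.
By Gamma–Poisson conjugacy, the posterior is Gamma(α + Σx, β + Σt) = Gamma(26 + 43, 16 + 7) = Gamma(69, 23).
Posterior mode = (α'−1)/β' = 68/23.

68/23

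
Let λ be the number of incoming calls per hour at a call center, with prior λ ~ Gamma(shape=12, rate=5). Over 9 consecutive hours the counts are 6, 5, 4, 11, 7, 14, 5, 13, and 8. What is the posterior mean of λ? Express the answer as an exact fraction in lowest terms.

Total count: 6 + 5 + 4 + 11 + 7 + 14 + 5 + 13 + 8 = 73.
Total exposure: 9 hours.
Conjugate update: add total count to the shape and total exposure to the rate, giving Gamma(85, 14).
Posterior mean = α'/β' = 85/14.

85/14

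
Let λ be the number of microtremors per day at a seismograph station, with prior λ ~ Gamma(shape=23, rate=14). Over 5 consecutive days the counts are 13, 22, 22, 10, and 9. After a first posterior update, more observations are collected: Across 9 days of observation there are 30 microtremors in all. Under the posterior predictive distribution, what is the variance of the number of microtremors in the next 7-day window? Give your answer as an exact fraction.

645/16

Total count: 13 + 22 + 22 + 10 + 9 = 76.
Total exposure: 5 days.
After the first batch: Gamma(23 + 76, 14 + 5) = Gamma(99, 19).
Total count 30 over total exposure 9 days.
After the second batch: Gamma(99 + 30, 19 + 9) = Gamma(129, 28).
The posterior predictive for a window of length T is Negative Binomial with variance T·α'·(β'+T)/β'² = 7·129·35/784 = 645/16.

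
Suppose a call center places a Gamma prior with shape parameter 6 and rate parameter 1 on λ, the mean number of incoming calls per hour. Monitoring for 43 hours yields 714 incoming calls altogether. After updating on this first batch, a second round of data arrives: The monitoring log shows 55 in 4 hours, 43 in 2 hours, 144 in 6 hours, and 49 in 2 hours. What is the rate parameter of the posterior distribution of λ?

Total count 714 over total exposure 43 hours.
After the first batch: Gamma(6 + 714, 1 + 43) = Gamma(720, 44).
Total count: 55 + 43 + 144 + 49 = 291.
Total exposure: 4 + 2 + 6 + 2 = 14 hours.
After the second batch: Gamma(720 + 291, 44 + 14) = Gamma(1011, 58).

58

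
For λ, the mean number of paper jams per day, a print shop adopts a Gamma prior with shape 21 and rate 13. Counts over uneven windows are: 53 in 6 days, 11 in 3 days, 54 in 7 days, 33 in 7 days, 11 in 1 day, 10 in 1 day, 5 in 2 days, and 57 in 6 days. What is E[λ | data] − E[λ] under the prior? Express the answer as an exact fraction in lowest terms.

Total count: 53 + 11 + 54 + 33 + 11 + 10 + 5 + 57 = 234.
Total exposure: 6 + 3 + 7 + 7 + 1 + 1 + 2 + 6 = 33 days.
Posterior: α' = 21 + 234 = 255, β' = 13 + 33 = 46.
Posterior mean = 255/46 = 255/46; prior mean = 21/13 = 21/13. Difference = 255/46 − 21/13 = 2349/598.

2349/598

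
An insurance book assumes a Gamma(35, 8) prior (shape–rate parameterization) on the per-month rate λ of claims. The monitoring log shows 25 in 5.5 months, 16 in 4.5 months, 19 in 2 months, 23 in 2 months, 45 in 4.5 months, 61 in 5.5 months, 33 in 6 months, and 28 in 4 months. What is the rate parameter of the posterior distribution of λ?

42

Total count: 25 + 16 + 19 + 23 + 45 + 61 + 33 + 28 = 250.
Total exposure: 5.5 + 4.5 + 2 + 2 + 4.5 + 5.5 + 6 + 4 = 34 months.
Posterior: α' = 35 + 250 = 285, β' = 8 + 34 = 42.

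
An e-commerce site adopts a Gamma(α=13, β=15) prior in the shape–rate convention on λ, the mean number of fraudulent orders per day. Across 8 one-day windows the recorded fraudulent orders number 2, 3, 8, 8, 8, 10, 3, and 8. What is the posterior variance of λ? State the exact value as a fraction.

63/529

Total count: 2 + 3 + 8 + 8 + 8 + 10 + 3 + 8 = 50.
Total exposure: 8 days.
Conjugate update: add total count to the shape and total exposure to the rate, giving Gamma(63, 23).
Posterior variance = α'/β'² = 63/529.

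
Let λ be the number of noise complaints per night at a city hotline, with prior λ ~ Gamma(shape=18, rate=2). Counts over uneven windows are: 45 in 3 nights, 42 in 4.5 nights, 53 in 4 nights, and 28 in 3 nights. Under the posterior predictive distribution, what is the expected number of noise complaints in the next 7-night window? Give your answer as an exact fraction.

868/11

Total count: 45 + 42 + 53 + 28 = 168.
Total exposure: 3 + 4.5 + 4 + 3 = 14.5 nights.
Posterior: α' = 18 + 168 = 186, β' = 2 + 14.5 = 33/2.
Predictive mean over a 7-night window = T·E[λ|data] = 7·186/(33/2) = 868/11.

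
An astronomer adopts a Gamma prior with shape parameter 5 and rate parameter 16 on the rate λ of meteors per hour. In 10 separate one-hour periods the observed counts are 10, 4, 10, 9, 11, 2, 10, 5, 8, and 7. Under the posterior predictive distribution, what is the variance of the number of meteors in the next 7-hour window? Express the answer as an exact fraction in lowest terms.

Total count: 10 + 4 + 10 + 9 + 11 + 2 + 10 + 5 + 8 + 7 = 76.
Total exposure: 10 hours.
Conjugate update: add total count to the shape and total exposure to the rate, giving Gamma(81, 26).
The posterior predictive for a window of length T is Negative Binomial with variance T·α'·(β'+T)/β'² = 7·81·33/676 = 18711/676.

18711/676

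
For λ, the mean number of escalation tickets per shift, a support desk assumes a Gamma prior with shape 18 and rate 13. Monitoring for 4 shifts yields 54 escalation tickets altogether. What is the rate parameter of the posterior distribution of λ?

Total count 54 over total exposure 4 shifts.
By Gamma–Poisson conjugacy, the posterior is Gamma(α + Σx, β + Σt) = Gamma(18 + 54, 13 + 4) = Gamma(72, 17).

17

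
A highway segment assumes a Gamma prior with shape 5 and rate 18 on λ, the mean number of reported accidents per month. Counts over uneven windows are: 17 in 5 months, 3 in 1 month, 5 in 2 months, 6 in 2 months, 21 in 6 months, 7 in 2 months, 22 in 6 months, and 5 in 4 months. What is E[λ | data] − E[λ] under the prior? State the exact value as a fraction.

352/207

Total count: 17 + 3 + 5 + 6 + 21 + 7 + 22 + 5 = 86.
Total exposure: 5 + 1 + 2 + 2 + 6 + 2 + 6 + 4 = 28 months.
By Gamma–Poisson conjugacy, the posterior is Gamma(α + Σx, β + Σt) = Gamma(5 + 86, 18 + 28) = Gamma(91, 46).
Posterior mean = 91/46 = 91/46; prior mean = 5/18 = 5/18. Difference = 91/46 − 5/18 = 352/207.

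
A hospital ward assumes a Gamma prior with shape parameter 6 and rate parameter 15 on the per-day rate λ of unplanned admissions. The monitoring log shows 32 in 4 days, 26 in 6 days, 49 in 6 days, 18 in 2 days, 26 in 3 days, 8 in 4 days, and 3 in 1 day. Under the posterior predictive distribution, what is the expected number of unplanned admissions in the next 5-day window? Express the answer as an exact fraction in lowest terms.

Total count: 32 + 26 + 49 + 18 + 26 + 8 + 3 = 162.
Total exposure: 4 + 6 + 6 + 2 + 3 + 4 + 1 = 26 days.
Conjugate update: add total count to the shape and total exposure to the rate, giving Gamma(168, 41).
Predictive mean over a 5-day window = T·E[λ|data] = 5·168/41 = 840/41.

840/41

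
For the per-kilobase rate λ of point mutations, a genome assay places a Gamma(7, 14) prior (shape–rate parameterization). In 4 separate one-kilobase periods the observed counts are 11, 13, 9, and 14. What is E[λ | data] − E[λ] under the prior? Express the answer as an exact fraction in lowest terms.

5/2

Total count: 11 + 13 + 9 + 14 = 47.
Total exposure: 4 kilobases.
The Gamma prior is conjugate for the Poisson rate, so λ | data ~ Gamma(7+47, 14+4) = Gamma(54, 18).
Posterior mean = 54/18 = 3; prior mean = 7/14 = 1/2. Difference = 3 − 1/2 = 5/2.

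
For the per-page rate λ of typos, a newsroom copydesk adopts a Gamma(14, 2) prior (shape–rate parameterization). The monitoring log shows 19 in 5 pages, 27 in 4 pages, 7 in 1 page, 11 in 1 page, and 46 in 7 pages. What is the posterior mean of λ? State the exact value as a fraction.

31/5

Total count: 19 + 27 + 7 + 11 + 46 = 110.
Total exposure: 5 + 4 + 1 + 1 + 7 = 18 pages.
Conjugate update: add total count to the shape and total exposure to the rate, giving Gamma(124, 20).
Posterior mean = α'/β' = 124/20 = 31/5.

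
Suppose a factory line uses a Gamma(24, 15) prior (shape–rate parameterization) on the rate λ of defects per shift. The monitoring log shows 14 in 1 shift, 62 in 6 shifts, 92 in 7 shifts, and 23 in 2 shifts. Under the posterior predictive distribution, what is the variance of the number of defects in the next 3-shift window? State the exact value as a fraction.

Total count: 14 + 62 + 92 + 23 = 191.
Total exposure: 1 + 6 + 7 + 2 = 16 shifts.
The Gamma prior is conjugate for the Poisson rate, so λ | data ~ Gamma(24+191, 15+16) = Gamma(215, 31).
The posterior predictive for a window of length T is Negative Binomial with variance T·α'·(β'+T)/β'² = 3·215·34/961 = 21930/961.

21930/961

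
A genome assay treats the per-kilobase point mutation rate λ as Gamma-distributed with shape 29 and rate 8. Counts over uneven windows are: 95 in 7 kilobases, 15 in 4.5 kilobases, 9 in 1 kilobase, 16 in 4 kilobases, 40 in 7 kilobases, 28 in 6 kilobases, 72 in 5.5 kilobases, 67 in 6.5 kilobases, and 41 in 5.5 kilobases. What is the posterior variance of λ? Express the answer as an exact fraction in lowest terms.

Total count: 95 + 15 + 9 + 16 + 40 + 28 + 72 + 67 + 41 = 383.
Total exposure: 7 + 4.5 + 1 + 4 + 7 + 6 + 5.5 + 6.5 + 5.5 = 47 kilobases.
By Gamma–Poisson conjugacy, the posterior is Gamma(α + Σx, β + Σt) = Gamma(29 + 383, 8 + 47) = Gamma(412, 55).
Posterior variance = α'/β'² = 412/3025.

412/3025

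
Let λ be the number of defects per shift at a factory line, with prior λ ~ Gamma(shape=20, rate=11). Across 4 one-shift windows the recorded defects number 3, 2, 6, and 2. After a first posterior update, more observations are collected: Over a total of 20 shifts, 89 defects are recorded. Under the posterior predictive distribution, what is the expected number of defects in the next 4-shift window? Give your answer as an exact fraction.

Total count: 3 + 2 + 6 + 2 = 13.
Total exposure: 4 shifts.
After the first batch: Gamma(20 + 13, 11 + 4) = Gamma(33, 15).
Total count 89 over total exposure 20 shifts.
After the second batch: Gamma(33 + 89, 15 + 20) = Gamma(122, 35).
Predictive mean over a 4-shift window = T·E[λ|data] = 4·122/35 = 488/35.

488/35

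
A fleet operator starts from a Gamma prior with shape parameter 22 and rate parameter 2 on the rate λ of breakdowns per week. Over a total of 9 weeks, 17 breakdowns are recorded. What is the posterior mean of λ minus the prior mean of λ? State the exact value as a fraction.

Total count 17 over total exposure 9 weeks.
The Gamma prior is conjugate for the Poisson rate, so λ | data ~ Gamma(22+17, 2+9) = Gamma(39, 11).
Posterior mean = 39/11 = 39/11; prior mean = 22/2 = 11. Difference = 39/11 − 11 = -82/11.

-82/11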